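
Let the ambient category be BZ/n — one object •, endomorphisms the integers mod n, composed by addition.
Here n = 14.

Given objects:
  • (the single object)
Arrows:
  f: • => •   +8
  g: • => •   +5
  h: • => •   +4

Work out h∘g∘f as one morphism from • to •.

  0 +8≡8 +5≡13 +4≡3  (mod 14)
composite: +3

Answer: +3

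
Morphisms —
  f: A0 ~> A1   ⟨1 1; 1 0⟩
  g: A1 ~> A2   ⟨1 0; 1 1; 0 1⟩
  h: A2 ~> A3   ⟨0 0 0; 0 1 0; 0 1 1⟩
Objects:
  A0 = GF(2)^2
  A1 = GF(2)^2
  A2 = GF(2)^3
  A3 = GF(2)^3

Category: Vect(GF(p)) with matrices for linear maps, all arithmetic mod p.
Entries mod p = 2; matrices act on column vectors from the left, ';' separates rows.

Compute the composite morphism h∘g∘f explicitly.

  e0=[1,0] f~>[1,1] g~>[1,0,1] h~>[0,0,1]
  e1=[0,1] f~>[1,0] g~>[1,1,0] h~>[0,1,1]
composite: ⟨0 0; 0 1; 1 1⟩

Answer: ⟨0 0; 0 1; 1 1⟩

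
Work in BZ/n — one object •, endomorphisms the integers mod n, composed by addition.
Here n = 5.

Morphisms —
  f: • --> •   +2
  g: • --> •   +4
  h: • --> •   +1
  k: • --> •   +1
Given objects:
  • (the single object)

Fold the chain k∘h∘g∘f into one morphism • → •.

Answer: +3

Trace:
  0 +2≡2 +4≡1 +1≡2 +1≡3  (mod 5)
⟦path⟧: +3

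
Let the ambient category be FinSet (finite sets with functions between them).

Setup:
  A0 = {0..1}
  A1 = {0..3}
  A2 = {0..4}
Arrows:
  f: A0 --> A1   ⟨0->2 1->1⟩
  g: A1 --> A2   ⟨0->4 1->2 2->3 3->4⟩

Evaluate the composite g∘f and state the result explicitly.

Answer: ⟨0->3 1->2⟩

Derivation:
  0 f-->2 g-->3
  1 f-->1 g-->2
result: ⟨0->3 1->2⟩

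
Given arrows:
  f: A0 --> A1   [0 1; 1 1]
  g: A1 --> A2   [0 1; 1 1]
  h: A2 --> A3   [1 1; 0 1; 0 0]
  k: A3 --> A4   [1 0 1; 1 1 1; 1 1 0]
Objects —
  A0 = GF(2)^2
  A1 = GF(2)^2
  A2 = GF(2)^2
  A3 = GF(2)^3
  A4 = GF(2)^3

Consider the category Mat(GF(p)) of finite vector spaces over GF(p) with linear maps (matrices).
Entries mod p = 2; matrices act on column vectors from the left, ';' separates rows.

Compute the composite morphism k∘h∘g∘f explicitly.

Answer: [0 1; 1 1; 1 1]

Derivation:
  e0=[1,0] f-->[0,1] g-->[1,1] h-->[0,1,0] k-->[0,1,1]
  e1=[0,1] f-->[1,1] g-->[1,0] h-->[1,0,0] k-->[1,1,1]
composite: [0 1; 1 1; 1 1]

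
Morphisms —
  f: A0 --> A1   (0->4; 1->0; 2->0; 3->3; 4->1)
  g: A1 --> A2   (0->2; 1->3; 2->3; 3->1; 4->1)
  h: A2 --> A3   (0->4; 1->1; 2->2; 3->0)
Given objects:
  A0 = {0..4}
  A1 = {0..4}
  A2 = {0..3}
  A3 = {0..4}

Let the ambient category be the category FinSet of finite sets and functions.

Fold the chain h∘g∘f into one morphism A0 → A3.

  0 f-->4 g-->1 h-->1
  1 f-->0 g-->2 h-->2
  2 f-->0 g-->2 h-->2
  3 f-->3 g-->1 h-->1
  4 f-->1 g-->3 h-->0
⟦path⟧: (0->1; 1->2; 2->2; 3->1; 4->0)

Answer: (0->1; 1->2; 2->2; 3->1; 4->0)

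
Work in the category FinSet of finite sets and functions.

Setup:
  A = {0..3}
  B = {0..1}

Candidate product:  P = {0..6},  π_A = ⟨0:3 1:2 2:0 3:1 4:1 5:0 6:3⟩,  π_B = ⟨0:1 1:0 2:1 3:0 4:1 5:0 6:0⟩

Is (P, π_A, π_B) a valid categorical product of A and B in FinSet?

Answer: NOT A VALID PRODUCT — |P|=7 ≠ |A|·|B|=8

Work:
|A|·|B| = 4·2 = 8;  |P| = 7
  → cardinalities differ; no bijection possible.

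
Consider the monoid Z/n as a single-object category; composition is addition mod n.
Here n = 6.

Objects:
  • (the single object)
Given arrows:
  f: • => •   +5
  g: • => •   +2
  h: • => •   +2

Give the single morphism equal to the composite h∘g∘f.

  0 +5≡5 +2≡1 +2≡3  (mod 6)
result: +3

Answer: +3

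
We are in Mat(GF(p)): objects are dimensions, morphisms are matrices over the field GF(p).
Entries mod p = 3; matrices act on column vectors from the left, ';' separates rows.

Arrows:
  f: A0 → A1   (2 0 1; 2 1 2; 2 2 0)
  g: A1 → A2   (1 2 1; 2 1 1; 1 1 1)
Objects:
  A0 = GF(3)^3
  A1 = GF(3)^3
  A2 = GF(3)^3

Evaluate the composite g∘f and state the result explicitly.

  e0=[1,0,0] f→[2,2,2] g→[2,2,0]
  e1=[0,1,0] f→[0,1,2] g→[1,0,0]
  e2=[0,0,1] f→[1,2,0] g→[2,1,0]
result: (2 1 2; 2 0 1; 0 0 0)

Answer: (2 1 2; 2 0 1; 0 0 0)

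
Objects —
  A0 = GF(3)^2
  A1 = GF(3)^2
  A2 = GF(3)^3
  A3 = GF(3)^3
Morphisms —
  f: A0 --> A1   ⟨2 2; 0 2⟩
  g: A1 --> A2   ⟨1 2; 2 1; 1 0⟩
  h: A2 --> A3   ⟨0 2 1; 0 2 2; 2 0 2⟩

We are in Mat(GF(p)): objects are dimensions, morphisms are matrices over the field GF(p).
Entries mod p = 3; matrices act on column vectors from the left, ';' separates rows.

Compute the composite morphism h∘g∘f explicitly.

  e0=[1,0] f-->[2,0] g-->[2,1,2] h-->[1,0,2]
  e1=[0,1] f-->[2,2] g-->[0,0,2] h-->[2,1,1]
composite: ⟨1 2; 0 1; 2 1⟩

Answer: ⟨1 2; 0 1; 2 1⟩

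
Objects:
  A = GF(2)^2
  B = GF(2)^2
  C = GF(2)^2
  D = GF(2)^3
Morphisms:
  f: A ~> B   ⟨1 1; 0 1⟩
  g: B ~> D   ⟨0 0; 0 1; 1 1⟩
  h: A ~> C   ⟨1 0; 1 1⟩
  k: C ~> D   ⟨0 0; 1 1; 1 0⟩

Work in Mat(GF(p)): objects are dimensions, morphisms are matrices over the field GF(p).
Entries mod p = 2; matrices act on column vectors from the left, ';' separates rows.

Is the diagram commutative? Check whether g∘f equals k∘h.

Along f;g (path 1):
  e0=⟨1,0⟩ f~>⟨1,0⟩ g~>⟨0,0,1⟩
  e1=⟨0,1⟩ f~>⟨1,1⟩ g~>⟨0,1,0⟩
  composite₁ = ⟨0 0; 0 1; 1 0⟩
Along h;k (path 2):
  e0=⟨1,0⟩ h~>⟨1,1⟩ k~>⟨0,0,1⟩
  e1=⟨0,1⟩ h~>⟨0,1⟩ k~>⟨0,1,0⟩
  composite₂ = ⟨0 0; 0 1; 1 0⟩
Equal? YES — commutes

Answer: COMMUTES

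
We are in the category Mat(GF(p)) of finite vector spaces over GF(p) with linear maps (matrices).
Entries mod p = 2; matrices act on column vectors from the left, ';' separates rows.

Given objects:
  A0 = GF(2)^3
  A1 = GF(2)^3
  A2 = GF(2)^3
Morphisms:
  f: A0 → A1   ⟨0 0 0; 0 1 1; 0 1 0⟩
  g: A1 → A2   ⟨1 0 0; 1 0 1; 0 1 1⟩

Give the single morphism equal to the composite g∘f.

Answer: ⟨0 0 0; 0 1 0; 0 0 1⟩

Trace:
  e0=[1,0,0] f→[0,0,0] g→[0,0,0]
  e1=[0,1,0] f→[0,1,1] g→[0,1,0]
  e2=[0,0,1] f→[0,1,0] g→[0,0,1]
result: ⟨0 0 0; 0 1 0; 0 0 1⟩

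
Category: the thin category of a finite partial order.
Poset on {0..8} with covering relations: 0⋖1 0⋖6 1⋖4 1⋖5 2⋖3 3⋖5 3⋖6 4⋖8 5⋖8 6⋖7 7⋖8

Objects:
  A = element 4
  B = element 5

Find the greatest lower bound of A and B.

Answer: A∧B = 1

Trace:
Common predecessors of 4,5: {0,1}
  0 ≤ 1
  1 ≤ 1
glb = 1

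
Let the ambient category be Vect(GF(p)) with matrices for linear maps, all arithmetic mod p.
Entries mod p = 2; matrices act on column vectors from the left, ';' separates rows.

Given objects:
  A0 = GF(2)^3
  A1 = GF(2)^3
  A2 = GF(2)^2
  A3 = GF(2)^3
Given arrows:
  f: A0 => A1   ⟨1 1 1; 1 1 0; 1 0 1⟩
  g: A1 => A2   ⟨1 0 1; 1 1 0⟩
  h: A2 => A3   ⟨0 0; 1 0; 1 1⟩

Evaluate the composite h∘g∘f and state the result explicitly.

  e0=⟨1,0,0⟩ f=>⟨1,1,1⟩ g=>⟨0,0⟩ h=>⟨0,0,0⟩
  e1=⟨0,1,0⟩ f=>⟨1,1,0⟩ g=>⟨1,0⟩ h=>⟨0,1,1⟩
  e2=⟨0,0,1⟩ f=>⟨1,0,1⟩ g=>⟨0,1⟩ h=>⟨0,0,1⟩
composite: ⟨0 0 0; 0 1 0; 0 1 1⟩

Answer: ⟨0 0 0; 0 1 0; 0 1 1⟩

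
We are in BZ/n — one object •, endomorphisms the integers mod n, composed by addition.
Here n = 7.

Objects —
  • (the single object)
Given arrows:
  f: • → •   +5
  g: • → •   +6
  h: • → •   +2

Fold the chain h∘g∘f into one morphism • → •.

  0 +5≡5 +6≡4 +2≡6  (mod 7)
composite: +6

Answer: +6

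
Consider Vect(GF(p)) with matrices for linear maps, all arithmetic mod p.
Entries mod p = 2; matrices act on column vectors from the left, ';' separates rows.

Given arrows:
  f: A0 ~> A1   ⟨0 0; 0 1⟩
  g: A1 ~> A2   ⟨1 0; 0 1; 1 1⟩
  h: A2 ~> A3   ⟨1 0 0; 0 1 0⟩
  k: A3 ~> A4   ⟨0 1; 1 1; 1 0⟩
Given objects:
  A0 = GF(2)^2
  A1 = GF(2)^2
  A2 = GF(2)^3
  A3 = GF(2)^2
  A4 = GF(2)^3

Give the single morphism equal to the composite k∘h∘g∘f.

  e0=[1,0] f~>[0,0] g~>[0,0,0] h~>[0,0] k~>[0,0,0]
  e1=[0,1] f~>[0,1] g~>[0,1,1] h~>[0,1] k~>[1,1,0]
result: ⟨0 1; 0 1; 0 0⟩

Answer: ⟨0 1; 0 1; 0 0⟩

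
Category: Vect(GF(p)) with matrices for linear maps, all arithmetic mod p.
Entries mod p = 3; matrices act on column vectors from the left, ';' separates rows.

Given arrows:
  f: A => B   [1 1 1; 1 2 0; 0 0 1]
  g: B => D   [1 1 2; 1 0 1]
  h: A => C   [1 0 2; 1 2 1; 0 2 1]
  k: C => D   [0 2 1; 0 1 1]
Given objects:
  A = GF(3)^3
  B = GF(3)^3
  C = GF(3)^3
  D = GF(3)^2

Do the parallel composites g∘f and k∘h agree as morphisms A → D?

Answer: COMMUTES

Trace:
Along f;g (path 1):
  e0=(1,0,0) f=>(1,1,0) g=>(2,1)
  e1=(0,1,0) f=>(1,2,0) g=>(0,1)
  e2=(0,0,1) f=>(1,0,1) g=>(0,2)
  result₁ = [2 0 0; 1 1 2]
Along h;k (path 2):
  e0=(1,0,0) h=>(1,1,0) k=>(2,1)
  e1=(0,1,0) h=>(0,2,2) k=>(0,1)
  e2=(0,0,1) h=>(2,1,1) k=>(0,2)
  result₂ = [2 0 0; 1 1 2]
Equal? equal; square commutes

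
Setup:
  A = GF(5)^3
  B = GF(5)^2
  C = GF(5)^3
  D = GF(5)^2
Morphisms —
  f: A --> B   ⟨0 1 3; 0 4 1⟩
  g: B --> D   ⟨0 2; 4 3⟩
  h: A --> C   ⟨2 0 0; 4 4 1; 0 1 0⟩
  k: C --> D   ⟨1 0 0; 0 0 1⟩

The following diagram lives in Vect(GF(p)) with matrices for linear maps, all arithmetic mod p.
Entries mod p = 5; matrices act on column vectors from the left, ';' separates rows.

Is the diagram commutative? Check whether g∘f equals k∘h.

1) trace f;g:
  e0=⟨1,0,0⟩ f-->⟨0,0⟩ g-->⟨0,0⟩
  e1=⟨0,1,0⟩ f-->⟨1,4⟩ g-->⟨3,1⟩
  e2=⟨0,0,1⟩ f-->⟨3,1⟩ g-->⟨2,0⟩
  ⟦path⟧₁ = ⟨0 3 2; 0 1 0⟩
2) trace h;k:
  e0=⟨1,0,0⟩ h-->⟨2,4,0⟩ k-->⟨2,0⟩
  e1=⟨0,1,0⟩ h-->⟨0,4,1⟩ k-->⟨0,1⟩
  e2=⟨0,0,1⟩ h-->⟨0,1,0⟩ k-->⟨0,0⟩
  ⟦path⟧₂ = ⟨2 0 0; 0 1 0⟩
Equal? NO — does not commute

Answer: DOES NOT COMMUTE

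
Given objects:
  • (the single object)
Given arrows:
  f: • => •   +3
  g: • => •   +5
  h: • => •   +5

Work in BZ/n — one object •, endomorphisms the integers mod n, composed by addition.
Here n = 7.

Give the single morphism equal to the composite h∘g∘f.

  0 +3≡3 +5≡1 +5≡6  (mod 7)
⟦path⟧: +6

Answer: +6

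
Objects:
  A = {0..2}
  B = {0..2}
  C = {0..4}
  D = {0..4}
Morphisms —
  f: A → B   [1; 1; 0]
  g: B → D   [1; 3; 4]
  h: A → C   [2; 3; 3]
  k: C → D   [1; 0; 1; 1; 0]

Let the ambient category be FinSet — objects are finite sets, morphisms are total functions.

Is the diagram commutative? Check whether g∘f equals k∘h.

1) trace f;g:
  0 f→1 g→3
  1 f→1 g→3
  2 f→0 g→1
  ⟦path⟧₁ = [3; 3; 1]
2) trace h;k:
  0 h→2 k→1
  1 h→3 k→1
  2 h→3 k→1
  ⟦path⟧₂ = [1; 1; 1]
Equal? distinct morphisms ✗

Answer: DOES NOT COMMUTE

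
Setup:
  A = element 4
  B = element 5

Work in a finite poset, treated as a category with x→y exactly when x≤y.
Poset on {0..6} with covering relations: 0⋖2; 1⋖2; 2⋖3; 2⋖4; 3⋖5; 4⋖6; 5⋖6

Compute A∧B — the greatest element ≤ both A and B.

Answer: A∧B = 2

Trace:
{x : x⊑A ∧ x⊑B} = {0,1,2}  (A=4, B=5)
  0 ⊑ 2
  1 ⊑ 2
  2 ⊑ 2
glb = 2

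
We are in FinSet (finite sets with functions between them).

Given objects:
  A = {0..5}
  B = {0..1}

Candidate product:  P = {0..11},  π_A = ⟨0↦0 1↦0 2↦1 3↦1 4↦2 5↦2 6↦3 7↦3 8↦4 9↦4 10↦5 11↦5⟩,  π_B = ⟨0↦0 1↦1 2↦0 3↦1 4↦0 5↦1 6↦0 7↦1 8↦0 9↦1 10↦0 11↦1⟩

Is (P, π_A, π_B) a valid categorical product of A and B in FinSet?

|A|·|B| = 6·2 = 12;  |P| = 12
Check the pairing map k ↦ (π_A(k), π_B(k)):
  0 ↦ (0,0)
  1 ↦ (0,1)
  2 ↦ (1,0)
  3 ↦ (1,1)
  4 ↦ (2,0)
  5 ↦ (2,1)
  6 ↦ (3,0)
  7 ↦ (3,1)
  8 ↦ (4,0)
  9 ↦ (4,1)
  10 ↦ (5,0)
  11 ↦ (5,1)
distinct pairs in image: 12 / 12 needed
  → bijection onto A×B; projections well-typed.

Answer: VALID PRODUCT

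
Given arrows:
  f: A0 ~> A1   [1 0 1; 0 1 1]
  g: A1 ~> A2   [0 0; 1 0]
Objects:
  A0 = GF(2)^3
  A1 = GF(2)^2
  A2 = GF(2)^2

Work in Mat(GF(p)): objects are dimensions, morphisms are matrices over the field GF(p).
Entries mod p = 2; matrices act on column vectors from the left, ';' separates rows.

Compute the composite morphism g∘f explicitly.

  e0=[1,0,0] f~>[1,0] g~>[0,1]
  e1=[0,1,0] f~>[0,1] g~>[0,0]
  e2=[0,0,1] f~>[1,1] g~>[0,1]
⟦path⟧: [0 0 0; 1 0 1]

Answer: [0 0 0; 1 0 1]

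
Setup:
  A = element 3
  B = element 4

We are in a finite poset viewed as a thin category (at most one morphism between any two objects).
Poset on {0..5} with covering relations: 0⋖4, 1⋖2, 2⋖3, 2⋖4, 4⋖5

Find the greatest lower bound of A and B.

Answer: A∧B = 2

Trace:
Common predecessors of 3,4: {1,2}
  1 ⊑ 2
  2 ⊑ 2
glb = 2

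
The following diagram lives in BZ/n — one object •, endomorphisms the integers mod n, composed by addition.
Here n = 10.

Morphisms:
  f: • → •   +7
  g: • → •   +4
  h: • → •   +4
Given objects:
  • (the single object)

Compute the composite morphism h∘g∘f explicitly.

  0 +7≡7 +4≡1 +4≡5  (mod 10)
⟦path⟧: +5

Answer: +5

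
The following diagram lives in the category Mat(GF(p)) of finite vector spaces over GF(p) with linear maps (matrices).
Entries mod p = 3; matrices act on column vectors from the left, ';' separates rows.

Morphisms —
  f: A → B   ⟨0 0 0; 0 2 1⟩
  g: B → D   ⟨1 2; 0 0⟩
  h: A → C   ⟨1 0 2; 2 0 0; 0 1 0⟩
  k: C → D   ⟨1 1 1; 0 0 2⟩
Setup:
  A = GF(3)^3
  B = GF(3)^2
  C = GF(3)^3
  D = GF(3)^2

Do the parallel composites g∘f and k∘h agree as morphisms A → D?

Answer: DOES NOT COMMUTE

Derivation:
Path 1 = f;g:
  e0=(1,0,0) f→(0,0) g→(0,0)
  e1=(0,1,0) f→(0,2) g→(1,0)
  e2=(0,0,1) f→(0,1) g→(2,0)
  result₁ = ⟨0 1 2; 0 0 0⟩
Path 2 = h;k:
  e0=(1,0,0) h→(1,2,0) k→(0,0)
  e1=(0,1,0) h→(0,0,1) k→(1,2)
  e2=(0,0,1) h→(2,0,0) k→(2,0)
  result₂ = ⟨0 1 2; 0 2 0⟩
Equal? NO — does not commute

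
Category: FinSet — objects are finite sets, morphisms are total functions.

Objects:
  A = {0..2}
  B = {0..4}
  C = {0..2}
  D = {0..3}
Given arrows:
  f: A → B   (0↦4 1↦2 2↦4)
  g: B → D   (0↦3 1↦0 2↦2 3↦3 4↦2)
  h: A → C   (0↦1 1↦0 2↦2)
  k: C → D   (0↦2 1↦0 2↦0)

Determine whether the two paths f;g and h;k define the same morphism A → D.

Answer: DOES NOT COMMUTE

Derivation:
Along f;g (path 1):
  0 f→4 g→2
  1 f→2 g→2
  2 f→4 g→2
  composite₁ = (0↦2 1↦2 2↦2)
Along h;k (path 2):
  0 h→1 k→0
  1 h→0 k→2
  2 h→2 k→0
  composite₂ = (0↦0 1↦2 2↦0)
Equal? differ; not commutative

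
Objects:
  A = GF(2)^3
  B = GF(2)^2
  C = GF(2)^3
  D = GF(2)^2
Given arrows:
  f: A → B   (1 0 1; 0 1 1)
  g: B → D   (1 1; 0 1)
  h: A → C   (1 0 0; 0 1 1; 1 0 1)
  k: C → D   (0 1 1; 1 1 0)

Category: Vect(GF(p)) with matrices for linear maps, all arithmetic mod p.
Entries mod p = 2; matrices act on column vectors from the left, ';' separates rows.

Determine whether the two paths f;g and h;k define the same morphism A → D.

Answer: DOES NOT COMMUTE

Work:
Along f;g (path 1):
  e0=(1,0,0) f→(1,0) g→(1,0)
  e1=(0,1,0) f→(0,1) g→(1,1)
  e2=(0,0,1) f→(1,1) g→(0,1)
  composite₁ = (1 1 0; 0 1 1)
Along h;k (path 2):
  e0=(1,0,0) h→(1,0,1) k→(1,1)
  e1=(0,1,0) h→(0,1,0) k→(1,1)
  e2=(0,0,1) h→(0,1,1) k→(0,1)
  composite₂ = (1 1 0; 1 1 1)
Equal? distinct morphisms ✗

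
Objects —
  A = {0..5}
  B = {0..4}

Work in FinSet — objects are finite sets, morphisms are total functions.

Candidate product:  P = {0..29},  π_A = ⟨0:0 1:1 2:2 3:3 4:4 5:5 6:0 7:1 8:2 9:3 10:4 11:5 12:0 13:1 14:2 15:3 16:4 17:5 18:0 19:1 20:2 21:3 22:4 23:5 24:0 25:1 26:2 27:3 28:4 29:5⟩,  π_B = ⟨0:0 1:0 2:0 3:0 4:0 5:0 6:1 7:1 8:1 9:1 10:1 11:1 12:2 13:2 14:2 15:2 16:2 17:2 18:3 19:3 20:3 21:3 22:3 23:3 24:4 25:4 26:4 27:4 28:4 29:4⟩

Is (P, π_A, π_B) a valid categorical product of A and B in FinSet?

|A|·|B| = 6·5 = 30;  |P| = 30
Check the pairing map k ↦ (π_A(k), π_B(k)):
  0 : (0,0)
  1 : (1,0)
  2 : (2,0)
  3 : (3,0)
  4 : (4,0)
  5 : (5,0)
  6 : (0,1)
  7 : (1,1)
  8 : (2,1)
  9 : (3,1)
  10 : (4,1)
  11 : (5,1)
  12 : (0,2)
  13 : (1,2)
  14 : (2,2)
  15 : (3,2)
  16 : (4,2)
  17 : (5,2)
  18 : (0,3)
  19 : (1,3)
  20 : (2,3)
  21 : (3,3)
  22 : (4,3)
  23 : (5,3)
  24 : (0,4)
  25 : (1,4)
  26 : (2,4)
  27 : (3,4)
  28 : (4,4)
  29 : (5,4)
distinct pairs in image: 30 / 30 needed
  → bijection onto A×B; projections well-typed.

Answer: VALID PRODUCT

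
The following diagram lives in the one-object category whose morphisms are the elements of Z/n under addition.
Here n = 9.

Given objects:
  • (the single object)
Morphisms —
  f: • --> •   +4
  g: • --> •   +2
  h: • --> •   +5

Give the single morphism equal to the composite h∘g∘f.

  0 +4≡4 +2≡6 +5≡2  (mod 9)
result: +2

Answer: +2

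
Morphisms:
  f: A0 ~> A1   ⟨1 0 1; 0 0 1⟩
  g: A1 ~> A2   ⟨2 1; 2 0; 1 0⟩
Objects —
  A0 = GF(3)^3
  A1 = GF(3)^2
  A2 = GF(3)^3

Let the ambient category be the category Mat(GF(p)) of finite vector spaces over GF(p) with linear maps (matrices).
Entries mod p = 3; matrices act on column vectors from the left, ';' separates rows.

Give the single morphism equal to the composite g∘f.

Answer: ⟨2 0 0; 2 0 2; 1 0 1⟩

Derivation:
  e0=[1,0,0] f~>[1,0] g~>[2,2,1]
  e1=[0,1,0] f~>[0,0] g~>[0,0,0]
  e2=[0,0,1] f~>[1,1] g~>[0,2,1]
composite: ⟨2 0 0; 2 0 2; 1 0 1⟩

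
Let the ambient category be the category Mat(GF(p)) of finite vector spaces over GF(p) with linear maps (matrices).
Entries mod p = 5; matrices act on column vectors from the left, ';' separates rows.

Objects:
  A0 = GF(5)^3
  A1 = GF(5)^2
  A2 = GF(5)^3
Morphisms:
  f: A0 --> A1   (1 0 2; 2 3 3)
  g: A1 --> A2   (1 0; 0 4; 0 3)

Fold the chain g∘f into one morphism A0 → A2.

Answer: (1 0 2; 3 2 2; 1 4 4)

Work:
  e0=[1,0,0] f-->[1,2] g-->[1,3,1]
  e1=[0,1,0] f-->[0,3] g-->[0,2,4]
  e2=[0,0,1] f-->[2,3] g-->[2,2,4]
⟦path⟧: (1 0 2; 3 2 2; 1 4 4)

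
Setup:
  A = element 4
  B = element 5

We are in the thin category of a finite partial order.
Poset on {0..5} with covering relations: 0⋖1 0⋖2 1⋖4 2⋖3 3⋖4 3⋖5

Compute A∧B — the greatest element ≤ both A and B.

Answer: A∧B = 3

Derivation:
{x : x<=A ∧ x<=B} = {0,2,3}  (A=4, B=5)
  0 <= 3
  2 <= 3
  3 <= 3
glb = 3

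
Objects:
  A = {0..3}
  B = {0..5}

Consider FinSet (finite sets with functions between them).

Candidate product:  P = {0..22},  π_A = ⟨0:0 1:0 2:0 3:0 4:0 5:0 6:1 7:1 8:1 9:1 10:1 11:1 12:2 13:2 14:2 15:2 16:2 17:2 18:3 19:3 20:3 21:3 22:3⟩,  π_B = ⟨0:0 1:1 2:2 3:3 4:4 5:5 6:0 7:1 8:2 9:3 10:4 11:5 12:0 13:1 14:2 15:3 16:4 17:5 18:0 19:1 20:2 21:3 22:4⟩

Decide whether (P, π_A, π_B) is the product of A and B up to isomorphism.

|A|·|B| = 4·6 = 24;  |P| = 23
  → cardinalities differ; no bijection possible.

Answer: NOT A VALID PRODUCT — |P|=23 ≠ |A|·|B|=24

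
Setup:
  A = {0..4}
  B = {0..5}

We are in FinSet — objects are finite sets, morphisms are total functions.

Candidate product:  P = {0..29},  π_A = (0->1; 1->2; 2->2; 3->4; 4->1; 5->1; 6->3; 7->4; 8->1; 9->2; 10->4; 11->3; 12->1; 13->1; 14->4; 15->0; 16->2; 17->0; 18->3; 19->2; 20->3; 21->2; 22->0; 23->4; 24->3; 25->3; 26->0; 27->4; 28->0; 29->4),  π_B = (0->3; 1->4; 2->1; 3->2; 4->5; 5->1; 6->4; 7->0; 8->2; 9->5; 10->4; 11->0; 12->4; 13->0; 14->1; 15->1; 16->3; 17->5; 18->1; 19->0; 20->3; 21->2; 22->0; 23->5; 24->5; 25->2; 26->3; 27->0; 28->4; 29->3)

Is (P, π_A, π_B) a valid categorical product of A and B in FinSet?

|A|·|B| = 5·6 = 30;  |P| = 30
Check the pairing map k ↦ (π_A(k), π_B(k)):
  0 -> (1,3)
  1 -> (2,4)
  2 -> (2,1)
  3 -> (4,2)
  4 -> (1,5)
  5 -> (1,1)
  6 -> (3,4)
  7 -> (4,0)
  8 -> (1,2)
  9 -> (2,5)
  10 -> (4,4)
  11 -> (3,0)
  12 -> (1,4)
  13 -> (1,0)
  14 -> (4,1)
  15 -> (0,1)
  16 -> (2,3)
  17 -> (0,5)
  18 -> (3,1)
  19 -> (2,0)
  20 -> (3,3)
  21 -> (2,2)
  22 -> (0,0)
  23 -> (4,5)
  24 -> (3,5)
  25 -> (3,2)
  26 -> (0,3)
  27 -> (4,0)  ✗ repeats pair of k=7
  28 -> (0,4)
  29 -> (4,3)
distinct pairs in image: 29 / 30 needed
  → (4,0) hit at k=7 and k=27

Answer: NOT A VALID PRODUCT — duplicate pair at indices 27,7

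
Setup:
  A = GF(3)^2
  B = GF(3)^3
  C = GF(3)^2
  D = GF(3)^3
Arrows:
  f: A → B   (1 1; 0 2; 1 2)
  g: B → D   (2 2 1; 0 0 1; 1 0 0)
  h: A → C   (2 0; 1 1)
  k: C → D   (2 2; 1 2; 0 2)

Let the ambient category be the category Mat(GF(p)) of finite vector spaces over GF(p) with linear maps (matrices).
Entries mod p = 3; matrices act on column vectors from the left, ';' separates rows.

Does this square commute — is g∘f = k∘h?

Answer: DOES NOT COMMUTE

Work:
1) trace f;g:
  e0=⟨1,0⟩ f→⟨1,0,1⟩ g→⟨0,1,1⟩
  e1=⟨0,1⟩ f→⟨1,2,2⟩ g→⟨2,2,1⟩
  result₁ = (0 2; 1 2; 1 1)
2) trace h;k:
  e0=⟨1,0⟩ h→⟨2,1⟩ k→⟨0,1,2⟩
  e1=⟨0,1⟩ h→⟨0,1⟩ k→⟨2,2,2⟩
  result₂ = (0 2; 1 2; 2 2)
Equal? differ; not commutative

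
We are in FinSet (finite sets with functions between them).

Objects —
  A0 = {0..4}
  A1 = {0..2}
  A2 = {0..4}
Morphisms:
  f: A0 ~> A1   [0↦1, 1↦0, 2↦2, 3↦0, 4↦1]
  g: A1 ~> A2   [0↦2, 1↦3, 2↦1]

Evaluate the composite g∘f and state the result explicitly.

Answer: [0↦3, 1↦2, 2↦1, 3↦2, 4↦3]

Trace:
  0 f~>1 g~>3
  1 f~>0 g~>2
  2 f~>2 g~>1
  3 f~>0 g~>2
  4 f~>1 g~>3
result: [0↦3, 1↦2, 2↦1, 3↦2, 4↦3]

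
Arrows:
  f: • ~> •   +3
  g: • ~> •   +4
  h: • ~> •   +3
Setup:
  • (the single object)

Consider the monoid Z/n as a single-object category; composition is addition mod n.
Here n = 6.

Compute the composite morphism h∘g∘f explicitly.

Answer: +4

Work:
  0 +3≡3 +4≡1 +3≡4  (mod 6)
result: +4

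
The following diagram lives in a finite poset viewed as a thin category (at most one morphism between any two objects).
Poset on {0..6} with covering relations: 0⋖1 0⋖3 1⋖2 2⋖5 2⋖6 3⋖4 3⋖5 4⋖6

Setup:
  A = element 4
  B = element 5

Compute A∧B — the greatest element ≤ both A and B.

Answer: A∧B = 3

Work:
Common predecessors of 4,5: {0,3}
  0 <= 3
  3 <= 3
glb = 3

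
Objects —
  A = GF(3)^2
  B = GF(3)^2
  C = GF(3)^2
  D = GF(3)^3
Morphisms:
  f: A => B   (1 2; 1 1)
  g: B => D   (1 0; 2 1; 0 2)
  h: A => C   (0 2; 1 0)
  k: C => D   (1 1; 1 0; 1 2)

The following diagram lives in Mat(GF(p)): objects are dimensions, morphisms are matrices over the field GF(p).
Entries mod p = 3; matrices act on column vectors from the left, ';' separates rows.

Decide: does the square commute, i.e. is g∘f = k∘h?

Path 1 = f;g:
  e0=⟨1,0⟩ f=>⟨1,1⟩ g=>⟨1,0,2⟩
  e1=⟨0,1⟩ f=>⟨2,1⟩ g=>⟨2,2,2⟩
  ⟦path⟧₁ = (1 2; 0 2; 2 2)
Path 2 = h;k:
  e0=⟨1,0⟩ h=>⟨0,1⟩ k=>⟨1,0,2⟩
  e1=⟨0,1⟩ h=>⟨2,0⟩ k=>⟨2,2,2⟩
  ⟦path⟧₂ = (1 2; 0 2; 2 2)
Equal? YES — commutes

Answer: COMMUTES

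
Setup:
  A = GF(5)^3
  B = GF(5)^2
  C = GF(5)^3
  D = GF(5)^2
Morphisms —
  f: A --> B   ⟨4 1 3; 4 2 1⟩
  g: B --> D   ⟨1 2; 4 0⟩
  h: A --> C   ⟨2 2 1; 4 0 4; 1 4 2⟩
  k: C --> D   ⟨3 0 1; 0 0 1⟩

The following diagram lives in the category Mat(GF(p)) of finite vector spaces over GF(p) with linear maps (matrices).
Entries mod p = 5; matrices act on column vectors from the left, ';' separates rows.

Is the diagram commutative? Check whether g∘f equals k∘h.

Answer: COMMUTES

Derivation:
Path 1 = f;g:
  e0=⟨1,0,0⟩ f-->⟨4,4⟩ g-->⟨2,1⟩
  e1=⟨0,1,0⟩ f-->⟨1,2⟩ g-->⟨0,4⟩
  e2=⟨0,0,1⟩ f-->⟨3,1⟩ g-->⟨0,2⟩
  result₁ = ⟨2 0 0; 1 4 2⟩
Path 2 = h;k:
  e0=⟨1,0,0⟩ h-->⟨2,4,1⟩ k-->⟨2,1⟩
  e1=⟨0,1,0⟩ h-->⟨2,0,4⟩ k-->⟨0,4⟩
  e2=⟨0,0,1⟩ h-->⟨1,4,2⟩ k-->⟨0,2⟩
  result₂ = ⟨2 0 0; 1 4 2⟩
Equal? YES — commutes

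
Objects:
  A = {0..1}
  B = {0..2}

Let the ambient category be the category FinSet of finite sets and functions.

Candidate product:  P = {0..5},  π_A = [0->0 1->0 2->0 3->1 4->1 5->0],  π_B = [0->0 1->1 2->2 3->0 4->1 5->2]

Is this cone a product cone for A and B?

|A|·|B| = 2·3 = 6;  |P| = 6
Check the pairing map k ↦ (π_A(k), π_B(k)):
  0 -> (0,0)
  1 -> (0,1)
  2 -> (0,2)
  3 -> (1,0)
  4 -> (1,1)
  5 -> (0,2)  ✗ repeats pair of k=2
distinct pairs in image: 5 / 6 needed
  → (0,2) hit at k=2 and k=5

Answer: NOT A VALID PRODUCT — duplicate pair at indices 2,5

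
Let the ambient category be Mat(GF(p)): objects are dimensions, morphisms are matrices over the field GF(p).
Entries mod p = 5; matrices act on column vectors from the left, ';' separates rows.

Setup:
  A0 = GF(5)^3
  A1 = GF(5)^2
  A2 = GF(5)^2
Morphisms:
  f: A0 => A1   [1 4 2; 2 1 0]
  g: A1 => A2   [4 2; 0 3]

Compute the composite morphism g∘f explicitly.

  e0=(1,0,0) f=>(1,2) g=>(3,1)
  e1=(0,1,0) f=>(4,1) g=>(3,3)
  e2=(0,0,1) f=>(2,0) g=>(3,0)
⟦path⟧: [3 3 3; 1 3 0]

Answer: [3 3 3; 1 3 0]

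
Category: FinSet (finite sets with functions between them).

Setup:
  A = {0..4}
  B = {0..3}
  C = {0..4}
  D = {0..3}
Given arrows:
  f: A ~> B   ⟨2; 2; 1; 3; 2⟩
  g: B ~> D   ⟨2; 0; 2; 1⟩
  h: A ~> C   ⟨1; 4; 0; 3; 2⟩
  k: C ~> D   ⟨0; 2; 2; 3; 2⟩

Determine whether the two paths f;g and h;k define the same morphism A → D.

1) trace f;g:
  0 f~>2 g~>2
  1 f~>2 g~>2
  2 f~>1 g~>0
  3 f~>3 g~>1
  4 f~>2 g~>2
  result₁ = ⟨2; 2; 0; 1; 2⟩
2) trace h;k:
  0 h~>1 k~>2
  1 h~>4 k~>2
  2 h~>0 k~>0
  3 h~>3 k~>3
  4 h~>2 k~>2
  result₂ = ⟨2; 2; 0; 3; 2⟩
Equal? distinct morphisms ✗

Answer: DOES NOT COMMUTE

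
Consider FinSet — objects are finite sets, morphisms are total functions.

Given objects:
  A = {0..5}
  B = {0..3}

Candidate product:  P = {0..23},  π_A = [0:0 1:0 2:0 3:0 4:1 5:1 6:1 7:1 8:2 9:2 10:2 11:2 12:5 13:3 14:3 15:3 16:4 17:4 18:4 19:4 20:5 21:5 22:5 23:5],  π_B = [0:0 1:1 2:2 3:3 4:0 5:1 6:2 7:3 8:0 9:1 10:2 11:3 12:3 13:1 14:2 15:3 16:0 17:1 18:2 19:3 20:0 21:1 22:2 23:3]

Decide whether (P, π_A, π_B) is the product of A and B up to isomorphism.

|A|·|B| = 6·4 = 24;  |P| = 24
Check the pairing map k ↦ (π_A(k), π_B(k)):
  0 : (0,0)
  1 : (0,1)
  2 : (0,2)
  3 : (0,3)
  4 : (1,0)
  5 : (1,1)
  6 : (1,2)
  7 : (1,3)
  8 : (2,0)
  9 : (2,1)
  10 : (2,2)
  11 : (2,3)
  12 : (5,3)
  13 : (3,1)
  14 : (3,2)
  15 : (3,3)
  16 : (4,0)
  17 : (4,1)
  18 : (4,2)
  19 : (4,3)
  20 : (5,0)
  21 : (5,1)
  22 : (5,2)
  23 : (5,3)  ✗ repeats pair of k=12
distinct pairs in image: 23 / 24 needed
  → (5,3) hit at k=12 and k=23

Answer: NOT A VALID PRODUCT — duplicate pair at indices 23,12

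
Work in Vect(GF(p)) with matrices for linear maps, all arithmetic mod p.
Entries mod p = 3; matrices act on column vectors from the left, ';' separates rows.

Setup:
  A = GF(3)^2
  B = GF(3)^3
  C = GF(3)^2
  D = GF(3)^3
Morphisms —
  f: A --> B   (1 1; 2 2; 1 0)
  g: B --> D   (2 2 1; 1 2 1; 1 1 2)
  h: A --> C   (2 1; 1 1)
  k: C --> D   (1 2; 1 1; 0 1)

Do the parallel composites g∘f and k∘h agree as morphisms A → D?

1) trace f;g:
  e0=(1,0) f-->(1,2,1) g-->(1,0,2)
  e1=(0,1) f-->(1,2,0) g-->(0,2,0)
  ⟦path⟧₁ = (1 0; 0 2; 2 0)
2) trace h;k:
  e0=(1,0) h-->(2,1) k-->(1,0,1)
  e1=(0,1) h-->(1,1) k-->(0,2,1)
  ⟦path⟧₂ = (1 0; 0 2; 1 1)
Equal? distinct morphisms ✗

Answer: DOES NOT COMMUTE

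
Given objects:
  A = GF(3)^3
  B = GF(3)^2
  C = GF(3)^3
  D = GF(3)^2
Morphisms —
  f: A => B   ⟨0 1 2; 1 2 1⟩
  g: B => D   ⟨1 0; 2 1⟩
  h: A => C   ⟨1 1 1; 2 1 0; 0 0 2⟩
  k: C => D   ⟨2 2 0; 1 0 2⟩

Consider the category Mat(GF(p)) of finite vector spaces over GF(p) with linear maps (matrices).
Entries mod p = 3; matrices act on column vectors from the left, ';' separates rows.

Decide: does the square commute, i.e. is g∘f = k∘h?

Answer: COMMUTES

Derivation:
1) trace f;g:
  e0=(1,0,0) f=>(0,1) g=>(0,1)
  e1=(0,1,0) f=>(1,2) g=>(1,1)
  e2=(0,0,1) f=>(2,1) g=>(2,2)
  composite₁ = ⟨0 1 2; 1 1 2⟩
2) trace h;k:
  e0=(1,0,0) h=>(1,2,0) k=>(0,1)
  e1=(0,1,0) h=>(1,1,0) k=>(1,1)
  e2=(0,0,1) h=>(1,0,2) k=>(2,2)
  composite₂ = ⟨0 1 2; 1 1 2⟩
Equal? equal; square commutes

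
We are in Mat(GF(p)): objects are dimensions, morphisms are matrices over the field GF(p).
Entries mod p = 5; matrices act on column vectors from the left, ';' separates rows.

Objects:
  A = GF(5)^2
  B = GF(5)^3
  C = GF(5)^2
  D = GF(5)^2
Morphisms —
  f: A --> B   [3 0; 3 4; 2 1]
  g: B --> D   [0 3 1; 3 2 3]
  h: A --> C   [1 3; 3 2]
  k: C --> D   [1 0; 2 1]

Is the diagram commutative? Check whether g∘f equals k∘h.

Path 1 = f;g:
  e0=[1,0] f-->[3,3,2] g-->[1,1]
  e1=[0,1] f-->[0,4,1] g-->[3,1]
  result₁ = [1 3; 1 1]
Path 2 = h;k:
  e0=[1,0] h-->[1,3] k-->[1,0]
  e1=[0,1] h-->[3,2] k-->[3,3]
  result₂ = [1 3; 0 3]
Equal? differ; not commutative

Answer: DOES NOT COMMUTE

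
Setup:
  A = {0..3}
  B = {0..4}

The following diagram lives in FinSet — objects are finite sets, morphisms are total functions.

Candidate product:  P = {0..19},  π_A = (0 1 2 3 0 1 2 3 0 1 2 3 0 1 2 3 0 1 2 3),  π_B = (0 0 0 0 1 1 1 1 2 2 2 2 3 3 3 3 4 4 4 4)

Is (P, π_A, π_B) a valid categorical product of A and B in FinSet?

Answer: VALID PRODUCT

Derivation:
|A|·|B| = 4·5 = 20;  |P| = 20
Check the pairing map k ↦ (π_A(k), π_B(k)):
  0 ↦ (0,0)
  1 ↦ (1,0)
  2 ↦ (2,0)
  3 ↦ (3,0)
  4 ↦ (0,1)
  5 ↦ (1,1)
  6 ↦ (2,1)
  7 ↦ (3,1)
  8 ↦ (0,2)
  9 ↦ (1,2)
  10 ↦ (2,2)
  11 ↦ (3,2)
  12 ↦ (0,3)
  13 ↦ (1,3)
  14 ↦ (2,3)
  15 ↦ (3,3)
  16 ↦ (0,4)
  17 ↦ (1,4)
  18 ↦ (2,4)
  19 ↦ (3,4)
distinct pairs in image: 20 / 20 needed
  → bijection onto A×B; projections well-typed.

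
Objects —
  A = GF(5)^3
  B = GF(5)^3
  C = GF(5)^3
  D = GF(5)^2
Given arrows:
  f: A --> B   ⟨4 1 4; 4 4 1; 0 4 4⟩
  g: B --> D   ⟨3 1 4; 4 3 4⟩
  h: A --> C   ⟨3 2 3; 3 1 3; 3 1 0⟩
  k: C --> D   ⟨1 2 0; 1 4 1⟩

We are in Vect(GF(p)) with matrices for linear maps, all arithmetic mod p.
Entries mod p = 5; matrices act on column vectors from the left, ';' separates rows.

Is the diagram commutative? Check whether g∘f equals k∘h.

Path 1 = f;g:
  e0=⟨1,0,0⟩ f-->⟨4,4,0⟩ g-->⟨1,3⟩
  e1=⟨0,1,0⟩ f-->⟨1,4,4⟩ g-->⟨3,2⟩
  e2=⟨0,0,1⟩ f-->⟨4,1,4⟩ g-->⟨4,0⟩
  ⟦path⟧₁ = ⟨1 3 4; 3 2 0⟩
Path 2 = h;k:
  e0=⟨1,0,0⟩ h-->⟨3,3,3⟩ k-->⟨4,3⟩
  e1=⟨0,1,0⟩ h-->⟨2,1,1⟩ k-->⟨4,2⟩
  e2=⟨0,0,1⟩ h-->⟨3,3,0⟩ k-->⟨4,0⟩
  ⟦path⟧₂ = ⟨4 4 4; 3 2 0⟩
Equal? distinct morphisms ✗

Answer: DOES NOT COMMUTE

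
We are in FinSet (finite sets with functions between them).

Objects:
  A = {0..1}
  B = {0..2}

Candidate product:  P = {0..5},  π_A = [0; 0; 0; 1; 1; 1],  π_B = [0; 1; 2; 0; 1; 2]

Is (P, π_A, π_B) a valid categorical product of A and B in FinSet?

Answer: VALID PRODUCT

Work:
|A|·|B| = 2·3 = 6;  |P| = 6
Check the pairing map k ↦ (π_A(k), π_B(k)):
  0 -> (0,0)
  1 -> (0,1)
  2 -> (0,2)
  3 -> (1,0)
  4 -> (1,1)
  5 -> (1,2)
distinct pairs in image: 6 / 6 needed
  → bijection onto A×B; projections well-typed.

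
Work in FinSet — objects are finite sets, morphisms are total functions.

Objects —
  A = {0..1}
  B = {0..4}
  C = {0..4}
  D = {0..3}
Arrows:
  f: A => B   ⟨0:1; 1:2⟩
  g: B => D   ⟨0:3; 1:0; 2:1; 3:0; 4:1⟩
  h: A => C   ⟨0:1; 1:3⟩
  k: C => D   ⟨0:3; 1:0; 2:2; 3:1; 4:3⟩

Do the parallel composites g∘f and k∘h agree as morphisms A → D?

1) trace f;g:
  0 f=>1 g=>0
  1 f=>2 g=>1
  composite₁ = ⟨0:0; 1:1⟩
2) trace h;k:
  0 h=>1 k=>0
  1 h=>3 k=>1
  composite₂ = ⟨0:0; 1:1⟩
Equal? same morphism ✓

Answer: COMMUTES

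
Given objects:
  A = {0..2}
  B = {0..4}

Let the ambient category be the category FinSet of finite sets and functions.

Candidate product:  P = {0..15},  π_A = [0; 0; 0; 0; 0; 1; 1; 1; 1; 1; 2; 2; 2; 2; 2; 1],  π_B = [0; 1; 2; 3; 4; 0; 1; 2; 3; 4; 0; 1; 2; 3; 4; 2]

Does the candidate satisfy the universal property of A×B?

|A|·|B| = 3·5 = 15;  |P| = 16
  → cardinalities differ; no bijection possible.

Answer: NOT A VALID PRODUCT — |P|=16 ≠ |A|·|B|=15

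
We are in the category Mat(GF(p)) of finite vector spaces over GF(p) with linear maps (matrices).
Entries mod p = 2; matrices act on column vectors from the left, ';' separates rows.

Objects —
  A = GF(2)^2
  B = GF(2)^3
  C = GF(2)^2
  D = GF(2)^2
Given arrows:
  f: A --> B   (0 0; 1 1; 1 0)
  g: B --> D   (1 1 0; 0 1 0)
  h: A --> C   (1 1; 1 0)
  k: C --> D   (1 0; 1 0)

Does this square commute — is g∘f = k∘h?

Answer: COMMUTES

Derivation:
1) trace f;g:
  e0=(1,0) f-->(0,1,1) g-->(1,1)
  e1=(0,1) f-->(0,1,0) g-->(1,1)
  composite₁ = (1 1; 1 1)
2) trace h;k:
  e0=(1,0) h-->(1,1) k-->(1,1)
  e1=(0,1) h-->(1,0) k-->(1,1)
  composite₂ = (1 1; 1 1)
Equal? equal; square commutes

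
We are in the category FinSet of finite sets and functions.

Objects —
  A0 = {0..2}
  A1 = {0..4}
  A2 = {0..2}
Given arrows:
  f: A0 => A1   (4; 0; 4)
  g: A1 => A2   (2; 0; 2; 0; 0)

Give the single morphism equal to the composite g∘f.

Answer: (0; 2; 0)

Trace:
  0 f=>4 g=>0
  1 f=>0 g=>2
  2 f=>4 g=>0
⟦path⟧: (0; 2; 0)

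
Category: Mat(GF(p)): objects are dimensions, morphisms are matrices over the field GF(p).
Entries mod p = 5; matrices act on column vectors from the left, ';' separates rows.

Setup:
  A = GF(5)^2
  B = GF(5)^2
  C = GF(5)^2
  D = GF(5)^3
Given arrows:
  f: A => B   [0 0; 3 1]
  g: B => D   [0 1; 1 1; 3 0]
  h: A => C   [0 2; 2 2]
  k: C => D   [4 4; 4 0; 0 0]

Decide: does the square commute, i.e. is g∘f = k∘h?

Answer: DOES NOT COMMUTE

Derivation:
1) trace f;g:
  e0=⟨1,0⟩ f=>⟨0,3⟩ g=>⟨3,3,0⟩
  e1=⟨0,1⟩ f=>⟨0,1⟩ g=>⟨1,1,0⟩
  composite₁ = [3 1; 3 1; 0 0]
2) trace h;k:
  e0=⟨1,0⟩ h=>⟨0,2⟩ k=>⟨3,0,0⟩
  e1=⟨0,1⟩ h=>⟨2,2⟩ k=>⟨1,3,0⟩
  composite₂ = [3 1; 0 3; 0 0]
Equal? NO — does not commute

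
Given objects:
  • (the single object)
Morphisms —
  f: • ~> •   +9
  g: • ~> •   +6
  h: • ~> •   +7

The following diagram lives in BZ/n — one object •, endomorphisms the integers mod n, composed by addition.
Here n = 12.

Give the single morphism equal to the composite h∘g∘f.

  0 +9≡9 +6≡3 +7≡10  (mod 12)
result: +10

Answer: +10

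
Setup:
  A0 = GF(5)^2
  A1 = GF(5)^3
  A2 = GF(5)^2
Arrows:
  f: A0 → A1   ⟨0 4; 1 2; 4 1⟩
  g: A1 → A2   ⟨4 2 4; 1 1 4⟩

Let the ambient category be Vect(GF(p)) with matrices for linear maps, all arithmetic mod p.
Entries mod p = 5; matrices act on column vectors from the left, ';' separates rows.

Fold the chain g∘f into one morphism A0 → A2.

Answer: ⟨3 4; 2 0⟩

Trace:
  e0=(1,0) f→(0,1,4) g→(3,2)
  e1=(0,1) f→(4,2,1) g→(4,0)
⟦path⟧: ⟨3 4; 2 0⟩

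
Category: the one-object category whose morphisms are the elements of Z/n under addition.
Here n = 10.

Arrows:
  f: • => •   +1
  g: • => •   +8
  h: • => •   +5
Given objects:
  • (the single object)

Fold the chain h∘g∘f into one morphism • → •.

Answer: +4

Work:
  0 +1≡1 +8≡9 +5≡4  (mod 10)
result: +4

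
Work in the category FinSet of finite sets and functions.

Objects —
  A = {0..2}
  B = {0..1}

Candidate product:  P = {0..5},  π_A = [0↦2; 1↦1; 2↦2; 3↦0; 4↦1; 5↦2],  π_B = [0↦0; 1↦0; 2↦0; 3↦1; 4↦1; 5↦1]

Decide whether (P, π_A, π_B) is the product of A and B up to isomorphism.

|A|·|B| = 3·2 = 6;  |P| = 6
Check the pairing map k ↦ (π_A(k), π_B(k)):
  0 ↦ (2,0)
  1 ↦ (1,0)
  2 ↦ (2,0)  ✗ repeats pair of k=0
  3 ↦ (0,1)
  4 ↦ (1,1)
  5 ↦ (2,1)
distinct pairs in image: 5 / 6 needed
  → (2,0) hit at k=0 and k=2

Answer: NOT A VALID PRODUCT — duplicate pair at indices 2,0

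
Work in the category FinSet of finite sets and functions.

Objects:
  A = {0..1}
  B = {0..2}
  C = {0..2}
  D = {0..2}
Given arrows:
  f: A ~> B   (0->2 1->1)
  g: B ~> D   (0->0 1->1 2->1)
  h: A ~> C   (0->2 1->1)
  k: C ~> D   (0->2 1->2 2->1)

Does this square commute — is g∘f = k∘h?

Answer: DOES NOT COMMUTE

Work:
Path 1 = f;g:
  0 f~>2 g~>1
  1 f~>1 g~>1
  composite₁ = (0->1 1->1)
Path 2 = h;k:
  0 h~>2 k~>1
  1 h~>1 k~>2
  composite₂ = (0->1 1->2)
Equal? NO — does not commute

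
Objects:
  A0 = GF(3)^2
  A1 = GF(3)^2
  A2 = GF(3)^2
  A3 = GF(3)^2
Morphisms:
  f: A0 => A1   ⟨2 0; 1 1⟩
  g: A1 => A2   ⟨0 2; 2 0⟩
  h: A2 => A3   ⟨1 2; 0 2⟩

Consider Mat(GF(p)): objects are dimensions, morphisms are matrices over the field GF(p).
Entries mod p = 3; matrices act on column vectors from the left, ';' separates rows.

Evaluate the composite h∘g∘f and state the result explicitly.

  e0=[1,0] f=>[2,1] g=>[2,1] h=>[1,2]
  e1=[0,1] f=>[0,1] g=>[2,0] h=>[2,0]
result: ⟨1 2; 2 0⟩

Answer: ⟨1 2; 2 0⟩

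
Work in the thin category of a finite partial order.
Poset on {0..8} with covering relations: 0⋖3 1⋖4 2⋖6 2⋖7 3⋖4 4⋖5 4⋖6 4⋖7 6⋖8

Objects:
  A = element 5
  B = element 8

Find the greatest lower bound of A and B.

Answer: A∧B = 4

Trace:
Lower bounds of A=5 and B=8: {0,1,3,4}
  0 <= 4
  1 <= 4
  3 <= 4
  4 <= 4
glb = 4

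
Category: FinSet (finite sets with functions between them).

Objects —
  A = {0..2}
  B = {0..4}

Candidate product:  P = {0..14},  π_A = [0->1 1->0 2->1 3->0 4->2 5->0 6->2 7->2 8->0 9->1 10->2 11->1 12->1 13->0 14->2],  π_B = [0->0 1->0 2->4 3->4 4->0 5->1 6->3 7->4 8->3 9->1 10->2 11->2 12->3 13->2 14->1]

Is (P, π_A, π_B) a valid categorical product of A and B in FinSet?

Answer: VALID PRODUCT

Work:
|A|·|B| = 3·5 = 15;  |P| = 15
Check the pairing map k ↦ (π_A(k), π_B(k)):
  0 -> (1,0)
  1 -> (0,0)
  2 -> (1,4)
  3 -> (0,4)
  4 -> (2,0)
  5 -> (0,1)
  6 -> (2,3)
  7 -> (2,4)
  8 -> (0,3)
  9 -> (1,1)
  10 -> (2,2)
  11 -> (1,2)
  12 -> (1,3)
  13 -> (0,2)
  14 -> (2,1)
distinct pairs in image: 15 / 15 needed
  → bijection onto A×B; projections well-typed.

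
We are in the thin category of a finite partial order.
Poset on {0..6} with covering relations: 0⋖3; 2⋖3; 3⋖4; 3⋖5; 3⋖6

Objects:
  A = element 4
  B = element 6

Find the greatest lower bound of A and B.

Common predecessors of 4,6: {0,2,3}
  0 ≤ 3
  2 ≤ 3
  3 ≤ 3
glb = 3

Answer: A∧B = 3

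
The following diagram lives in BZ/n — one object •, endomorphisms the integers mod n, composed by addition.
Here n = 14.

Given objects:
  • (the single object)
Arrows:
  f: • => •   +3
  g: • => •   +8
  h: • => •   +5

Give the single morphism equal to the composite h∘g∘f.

Answer: +2

Derivation:
  0 +3≡3 +8≡11 +5≡2  (mod 14)
composite: +2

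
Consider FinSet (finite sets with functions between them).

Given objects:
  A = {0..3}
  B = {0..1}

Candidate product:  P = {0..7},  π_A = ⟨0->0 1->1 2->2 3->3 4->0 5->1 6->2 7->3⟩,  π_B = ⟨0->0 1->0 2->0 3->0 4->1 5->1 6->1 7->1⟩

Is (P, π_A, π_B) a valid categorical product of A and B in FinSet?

|A|·|B| = 4·2 = 8;  |P| = 8
Check the pairing map k ↦ (π_A(k), π_B(k)):
  0 -> (0,0)
  1 -> (1,0)
  2 -> (2,0)
  3 -> (3,0)
  4 -> (0,1)
  5 -> (1,1)
  6 -> (2,1)
  7 -> (3,1)
distinct pairs in image: 8 / 8 needed
  → bijection onto A×B; projections well-typed.

Answer: VALID PRODUCT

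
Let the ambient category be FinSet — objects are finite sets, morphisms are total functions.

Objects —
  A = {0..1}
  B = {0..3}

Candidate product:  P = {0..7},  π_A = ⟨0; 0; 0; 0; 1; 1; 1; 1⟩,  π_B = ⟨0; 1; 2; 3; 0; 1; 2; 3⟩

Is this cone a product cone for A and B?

Answer: VALID PRODUCT

Derivation:
|A|·|B| = 2·4 = 8;  |P| = 8
Check the pairing map k ↦ (π_A(k), π_B(k)):
  0 : (0,0)
  1 : (0,1)
  2 : (0,2)
  3 : (0,3)
  4 : (1,0)
  5 : (1,1)
  6 : (1,2)
  7 : (1,3)
distinct pairs in image: 8 / 8 needed
  → bijection onto A×B; projections well-typed.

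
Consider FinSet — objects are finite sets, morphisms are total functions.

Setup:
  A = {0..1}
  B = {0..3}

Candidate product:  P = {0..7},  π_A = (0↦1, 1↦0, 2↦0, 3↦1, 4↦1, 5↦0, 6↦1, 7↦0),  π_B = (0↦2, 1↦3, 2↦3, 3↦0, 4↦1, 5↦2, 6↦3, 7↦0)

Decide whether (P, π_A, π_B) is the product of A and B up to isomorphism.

Answer: NOT A VALID PRODUCT — duplicate pair at indices 2,1

Trace:
|A|·|B| = 2·4 = 8;  |P| = 8
Check the pairing map k ↦ (π_A(k), π_B(k)):
  0 ↦ (1,2)
  1 ↦ (0,3)
  2 ↦ (0,3)  ✗ repeats pair of k=1
  3 ↦ (1,0)
  4 ↦ (1,1)
  5 ↦ (0,2)
  6 ↦ (1,3)
  7 ↦ (0,0)
distinct pairs in image: 7 / 8 needed
  → (0,3) hit at k=1 and k=2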